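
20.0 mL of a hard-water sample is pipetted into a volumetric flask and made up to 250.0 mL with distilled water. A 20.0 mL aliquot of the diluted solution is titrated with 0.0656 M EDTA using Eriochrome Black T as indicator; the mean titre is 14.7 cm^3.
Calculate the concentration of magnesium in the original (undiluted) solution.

0.603 M

Mg^2+ + EDTA^4- → [Mg(EDTA)]^2-
n(EDTA) = 0.0147 × 0.0656 = 9.64 × 10^-4 mol
n(Mg2+) in the aliquot = 9.64 × 10^-4 mol (1:1 ratio)
[Mg2+]_dilute = 9.64 × 10^-4 / 0.0200 = 0.0482 mol/L
Dilution factor = 250.0 / 20.0 = 12.50
[Mg2+]_stock = 0.0482 × 12.50 = 0.603 mol/L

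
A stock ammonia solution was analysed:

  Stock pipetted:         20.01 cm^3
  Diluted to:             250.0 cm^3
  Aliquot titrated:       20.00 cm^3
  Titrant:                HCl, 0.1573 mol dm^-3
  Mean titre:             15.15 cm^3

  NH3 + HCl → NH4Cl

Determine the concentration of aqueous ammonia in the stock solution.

1.489 mol/L

n(HCl) = 0.01515 × 0.1573 = 2.383 × 10^-3 mol
n(NH3) in the aliquot = 2.383 × 10^-3 mol (1:1 ratio)
[NH3]_dilute = 2.383 × 10^-3 / 0.02000 = 0.1192 mol/L
Dilution factor = 250.0 / 20.01 = 12.49
[NH3]_stock = 0.1192 × 12.49 = 1.489 mol/L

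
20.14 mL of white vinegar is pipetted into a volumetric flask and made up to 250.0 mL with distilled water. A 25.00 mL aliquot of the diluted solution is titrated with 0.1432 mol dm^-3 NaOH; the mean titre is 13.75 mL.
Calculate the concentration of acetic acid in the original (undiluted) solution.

CH3COOH + NaOH → CH3COONa + H2O
n(NaOH) = 0.01375 × 0.1432 = 1.969 × 10^-3 mol
n(CH3COOH) in the aliquot = 1.969 × 10^-3 mol (1:1 ratio)
[CH3COOH]_dilute = 1.969 × 10^-3 / 0.02500 = 0.07876 mol/L
Dilution factor = 250.0 / 20.14 = 12.41
[CH3COOH]_stock = 0.07876 × 12.41 = 0.9777 mol/L

0.9777 mol/L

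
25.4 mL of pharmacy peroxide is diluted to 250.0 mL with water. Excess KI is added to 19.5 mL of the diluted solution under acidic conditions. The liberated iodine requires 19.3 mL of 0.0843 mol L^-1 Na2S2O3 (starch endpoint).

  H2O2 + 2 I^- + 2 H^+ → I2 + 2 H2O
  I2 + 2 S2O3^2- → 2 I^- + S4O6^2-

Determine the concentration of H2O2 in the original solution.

n(S2O3^2-) = 0.0193 × 0.0843 = 1.63 × 10^-3 mol
n(I2) = n(S2O3^2-)/2 = 8.13 × 10^-4 mol
n(H2O2) in the aliquot = 8.13 × 10^-4 mol (1:1 ratio)
[H2O2]_dilute = 8.13 × 10^-4 / 0.0195 = 0.0417 mol/L
[H2O2]_original = 0.0417 × 250.0/25.4 = 0.411 mol/L

0.411 mol/L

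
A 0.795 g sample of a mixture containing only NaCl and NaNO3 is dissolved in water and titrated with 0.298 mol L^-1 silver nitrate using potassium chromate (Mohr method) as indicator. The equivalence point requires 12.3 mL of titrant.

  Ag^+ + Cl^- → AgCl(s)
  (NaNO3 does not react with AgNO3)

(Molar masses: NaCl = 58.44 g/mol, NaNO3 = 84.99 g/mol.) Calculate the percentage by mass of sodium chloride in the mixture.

n(AgNO3) = 0.0123 × 0.298 = 3.67 × 10^-3 mol
Let x = n(NaCl), y = n(NaNO3).
Titrant: 1x = 3.67 × 10^-3;  mass: 58.44x + 84.99y = 0.795
Solving, x = 3.67 × 10^-3 mol, y = 6.83 × 10^-3 mol
mass of NaCl = 3.67 × 10^-3 × 58.44 = 0.214 g
% NaCl = 0.214 / 0.795 × 100 = 26.9 %

26.9 %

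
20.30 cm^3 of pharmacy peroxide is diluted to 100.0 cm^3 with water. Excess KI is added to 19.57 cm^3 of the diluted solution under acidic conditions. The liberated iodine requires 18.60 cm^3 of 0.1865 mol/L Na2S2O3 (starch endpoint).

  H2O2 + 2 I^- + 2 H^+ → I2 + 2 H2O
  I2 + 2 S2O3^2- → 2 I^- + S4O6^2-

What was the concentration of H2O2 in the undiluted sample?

0.4366 mol/L

n(S2O3^2-) = 0.01860 × 0.1865 = 3.469 × 10^-3 mol
n(I2) = n(S2O3^2-)/2 = 1.734 × 10^-3 mol
n(H2O2) in the aliquot = 1.734 × 10^-3 mol (1:1 ratio)
[H2O2]_dilute = 1.734 × 10^-3 / 0.01957 = 0.08863 mol/L
[H2O2]_original = 0.08863 × 100.0/20.30 = 0.4366 mol/L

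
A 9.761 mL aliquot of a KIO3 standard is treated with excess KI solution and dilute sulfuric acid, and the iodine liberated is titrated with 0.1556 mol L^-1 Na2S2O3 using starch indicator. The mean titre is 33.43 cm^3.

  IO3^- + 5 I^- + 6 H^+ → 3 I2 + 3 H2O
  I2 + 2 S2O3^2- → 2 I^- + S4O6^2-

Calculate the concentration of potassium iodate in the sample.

n(S2O3^2-) = 0.03343 × 0.1556 = 5.202 × 10^-3 mol
n(I2) = n(S2O3^2-)/2 = 2.601 × 10^-3 mol
From the 1:3 ratio, n(IO3^-) in the aliquot = 1/3 × 2.601 × 10^-3 = 8.670 × 10^-4 mol
[IO3^-] = 8.670 × 10^-4 / 0.009761 = 0.08882 mol/L

0.08882 mol/L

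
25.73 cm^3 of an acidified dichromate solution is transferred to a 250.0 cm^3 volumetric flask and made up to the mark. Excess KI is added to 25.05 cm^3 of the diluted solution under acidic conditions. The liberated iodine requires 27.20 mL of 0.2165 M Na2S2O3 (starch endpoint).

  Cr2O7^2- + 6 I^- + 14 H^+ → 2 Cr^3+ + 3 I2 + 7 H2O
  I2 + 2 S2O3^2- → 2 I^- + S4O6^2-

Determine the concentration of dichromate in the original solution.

0.3807 M

n(S2O3^2-) = 0.02720 × 0.2165 = 5.889 × 10^-3 mol
n(I2) = n(S2O3^2-)/2 = 2.944 × 10^-3 mol
From the 1:3 ratio, n(Cr2O7^2-) in the aliquot = 1/3 × 2.944 × 10^-3 = 9.815 × 10^-4 mol
[Cr2O7^2-]_dilute = 9.815 × 10^-4 / 0.02505 = 0.03918 mol/L
[Cr2O7^2-]_original = 0.03918 × 250.0/25.73 = 0.3807 mol/L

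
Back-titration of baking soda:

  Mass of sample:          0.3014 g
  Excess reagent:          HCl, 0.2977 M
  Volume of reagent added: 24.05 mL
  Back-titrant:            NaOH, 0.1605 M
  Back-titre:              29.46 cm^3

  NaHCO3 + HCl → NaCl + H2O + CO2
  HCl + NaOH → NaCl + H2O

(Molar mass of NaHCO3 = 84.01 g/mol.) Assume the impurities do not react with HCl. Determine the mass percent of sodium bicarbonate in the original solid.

n(HCl) added = 0.02405 × 0.2977 = 7.160 × 10^-3 mol
n(NaOH) used in back-titration = 0.02946 × 0.1605 = 4.728 × 10^-3 mol
n(HCl) left over = 4.728 × 10^-3 mol (1:1 ratio)
n(HCl) consumed by analyte = 7.160 × 10^-3 − 4.728 × 10^-3 = 2.431 × 10^-3 mol
n(NaHCO3) = 2.431 × 10^-3 mol (1:1 ratio)
mass of NaHCO3 = 2.431 × 10^-3 × 84.01 = 0.2043 g
% NaHCO3 = 0.2043 / 0.3014 × 100 = 67.77 %

67.77 %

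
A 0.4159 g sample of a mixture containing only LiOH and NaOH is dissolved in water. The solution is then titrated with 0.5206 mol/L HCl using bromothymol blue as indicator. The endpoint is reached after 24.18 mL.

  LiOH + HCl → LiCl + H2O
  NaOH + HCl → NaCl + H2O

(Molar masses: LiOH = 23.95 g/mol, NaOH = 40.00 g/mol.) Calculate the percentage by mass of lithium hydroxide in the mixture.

n(HCl) = 0.02418 × 0.5206 = 0.01259 mol
Let x = n(LiOH), y = n(NaOH).
Titrant: 1x + 1y = 0.01259;  mass: 23.95x + 40.00y = 0.4159
Solving, x = 5.459 × 10^-3 mol, y = 7.129 × 10^-3 mol
mass of LiOH = 5.459 × 10^-3 × 23.95 = 0.1308 g
% LiOH = 0.1308 / 0.4159 × 100 = 31.44 %

31.44 %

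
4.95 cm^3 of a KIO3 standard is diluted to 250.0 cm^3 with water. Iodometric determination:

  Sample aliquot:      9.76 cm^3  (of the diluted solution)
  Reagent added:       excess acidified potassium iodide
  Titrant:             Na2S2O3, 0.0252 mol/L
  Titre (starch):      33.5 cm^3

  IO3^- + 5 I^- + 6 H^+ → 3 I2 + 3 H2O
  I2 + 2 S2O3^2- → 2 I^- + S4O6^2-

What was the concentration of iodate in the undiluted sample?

0.728 mol/L

n(S2O3^2-) = 0.0335 × 0.0252 = 8.44 × 10^-4 mol
n(I2) = n(S2O3^2-)/2 = 4.22 × 10^-4 mol
From the 1:3 ratio, n(IO3^-) in the aliquot = 1/3 × 4.22 × 10^-4 = 1.41 × 10^-4 mol
[IO3^-]_dilute = 1.41 × 10^-4 / 0.00976 = 0.0144 mol/L
[IO3^-]_original = 0.0144 × 250.0/4.95 = 0.728 mol/L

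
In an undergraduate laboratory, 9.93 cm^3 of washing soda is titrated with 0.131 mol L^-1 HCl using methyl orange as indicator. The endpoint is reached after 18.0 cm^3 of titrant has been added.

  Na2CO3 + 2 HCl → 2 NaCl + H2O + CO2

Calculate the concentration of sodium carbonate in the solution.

n(HCl) = 0.0180 L × 0.131 mol/L = 2.36 × 10^-3 mol
From the 1:2 mole ratio, n(Na2CO3) = 1/2 × 2.36 × 10^-3 = 1.18 × 10^-3 mol
[Na2CO3] = 1.18 × 10^-3 mol / 0.00993 L = 0.119 mol/L

0.119 mol/L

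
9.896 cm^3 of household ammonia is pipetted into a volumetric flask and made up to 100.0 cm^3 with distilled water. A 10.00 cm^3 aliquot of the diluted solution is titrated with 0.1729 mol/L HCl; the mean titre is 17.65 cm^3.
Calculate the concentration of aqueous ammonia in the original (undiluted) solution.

3.084 mol/L

NH3 + HCl → NH4Cl
n(HCl) = 0.01765 × 0.1729 = 3.052 × 10^-3 mol
n(NH3) in the aliquot = 3.052 × 10^-3 mol (1:1 ratio)
[NH3]_dilute = 3.052 × 10^-3 / 0.01000 = 0.3052 mol/L
Dilution factor = 100.0 / 9.896 = 10.11
[NH3]_stock = 0.3052 × 10.11 = 3.084 mol/L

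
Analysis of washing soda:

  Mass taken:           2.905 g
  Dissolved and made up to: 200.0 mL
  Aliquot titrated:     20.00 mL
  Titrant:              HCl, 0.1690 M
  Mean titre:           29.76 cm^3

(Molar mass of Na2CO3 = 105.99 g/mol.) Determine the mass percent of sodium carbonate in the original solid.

Na2CO3 + 2 HCl → 2 NaCl + H2O + CO2
n(HCl) per titration = 0.02976 × 0.1690 = 5.029 × 10^-3 mol
From the 1:2 ratio, n(Na2CO3) in each aliquot = 1/2 × 5.029 × 10^-3 = 2.515 × 10^-3 mol
n(Na2CO3) in the whole flask = 2.515 × 10^-3 × 200.0/20.00 = 0.02515 mol
mass of Na2CO3 = 0.02515 × 105.99 = 2.665 g
% Na2CO3 = 2.665 / 2.905 × 100 = 91.75 %

91.75 %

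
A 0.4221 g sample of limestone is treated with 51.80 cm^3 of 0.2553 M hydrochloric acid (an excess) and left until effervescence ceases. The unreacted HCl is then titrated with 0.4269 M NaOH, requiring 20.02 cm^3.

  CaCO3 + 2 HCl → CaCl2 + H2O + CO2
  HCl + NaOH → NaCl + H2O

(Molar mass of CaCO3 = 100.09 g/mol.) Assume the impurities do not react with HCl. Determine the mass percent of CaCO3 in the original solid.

55.46 %

n(HCl) added = 0.05180 × 0.2553 = 0.01322 mol
n(NaOH) used in back-titration = 0.02002 × 0.4269 = 8.547 × 10^-3 mol
n(HCl) left over = 8.547 × 10^-3 mol (1:1 ratio)
n(HCl) consumed by analyte = 0.01322 − 8.547 × 10^-3 = 4.678 × 10^-3 mol
From the 1:2 ratio, n(CaCO3) = 1/2 × 4.678 × 10^-3 = 2.339 × 10^-3 mol
mass of CaCO3 = 2.339 × 10^-3 × 100.09 = 0.2341 g
% CaCO3 = 0.2341 / 0.4221 × 100 = 55.46 %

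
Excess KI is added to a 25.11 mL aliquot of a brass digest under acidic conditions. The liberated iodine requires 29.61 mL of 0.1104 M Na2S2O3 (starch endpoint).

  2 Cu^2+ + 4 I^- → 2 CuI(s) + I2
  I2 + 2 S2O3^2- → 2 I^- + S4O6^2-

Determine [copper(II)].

n(S2O3^2-) = 0.02961 × 0.1104 = 3.269 × 10^-3 mol
n(I2) = n(S2O3^2-)/2 = 1.634 × 10^-3 mol
From the 2:1 ratio, n(Cu2+) in the aliquot = 2/1 × 1.634 × 10^-3 = 3.269 × 10^-3 mol
[Cu2+] = 3.269 × 10^-3 / 0.02511 = 0.1302 mol/L

0.1302 M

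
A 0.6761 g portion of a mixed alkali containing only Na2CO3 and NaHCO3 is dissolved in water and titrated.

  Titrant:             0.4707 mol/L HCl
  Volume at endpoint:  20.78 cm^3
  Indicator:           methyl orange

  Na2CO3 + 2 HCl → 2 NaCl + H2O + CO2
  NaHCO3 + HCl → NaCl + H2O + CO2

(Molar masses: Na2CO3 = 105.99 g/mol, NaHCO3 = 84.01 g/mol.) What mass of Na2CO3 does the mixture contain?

n(HCl) = 0.02078 × 0.4707 = 9.781 × 10^-3 mol
Let x = n(Na2CO3), y = n(NaHCO3).
Titrant: 2x + 1y = 9.781 × 10^-3;  mass: 105.99x + 84.01y = 0.6761
Solving, x = 2.347 × 10^-3 mol, y = 5.086 × 10^-3 mol
mass of Na2CO3 = 2.347 × 10^-3 × 105.99 = 0.2488 g

0.2488 g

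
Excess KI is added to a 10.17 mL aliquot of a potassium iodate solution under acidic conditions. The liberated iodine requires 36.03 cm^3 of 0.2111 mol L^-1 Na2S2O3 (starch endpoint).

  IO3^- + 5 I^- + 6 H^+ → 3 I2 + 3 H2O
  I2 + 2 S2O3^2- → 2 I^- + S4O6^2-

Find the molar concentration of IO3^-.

n(S2O3^2-) = 0.03603 × 0.2111 = 7.606 × 10^-3 mol
n(I2) = n(S2O3^2-)/2 = 3.803 × 10^-3 mol
From the 1:3 ratio, n(IO3^-) in the aliquot = 1/3 × 3.803 × 10^-3 = 1.268 × 10^-3 mol
[IO3^-] = 1.268 × 10^-3 / 0.01017 = 0.1246 mol/L

0.1246 mol/L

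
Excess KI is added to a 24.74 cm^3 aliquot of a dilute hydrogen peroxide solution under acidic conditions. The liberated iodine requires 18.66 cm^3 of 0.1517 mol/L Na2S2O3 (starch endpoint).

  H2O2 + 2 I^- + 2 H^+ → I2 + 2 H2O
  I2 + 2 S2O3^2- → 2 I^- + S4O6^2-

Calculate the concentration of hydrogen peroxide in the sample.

n(S2O3^2-) = 0.01866 × 0.1517 = 2.831 × 10^-3 mol
n(I2) = n(S2O3^2-)/2 = 1.415 × 10^-3 mol
n(H2O2) in the aliquot = 1.415 × 10^-3 mol (1:1 ratio)
[H2O2] = 1.415 × 10^-3 / 0.02474 = 0.05721 mol/L

0.05721 mol/L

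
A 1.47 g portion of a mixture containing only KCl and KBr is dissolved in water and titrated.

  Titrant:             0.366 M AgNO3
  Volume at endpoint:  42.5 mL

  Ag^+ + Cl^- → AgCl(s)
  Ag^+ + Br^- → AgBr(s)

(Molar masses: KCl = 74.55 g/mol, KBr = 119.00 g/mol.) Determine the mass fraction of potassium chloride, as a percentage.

43.5 %

n(AgNO3) = 0.0425 × 0.366 = 0.0156 mol
Let x = n(KCl), y = n(KBr).
Titrant: 1x + 1y = 0.0156;  mass: 74.55x + 119.00y = 1.47
Solving, x = 8.57 × 10^-3 mol, y = 6.98 × 10^-3 mol
mass of KCl = 8.57 × 10^-3 × 74.55 = 0.639 g
% KCl = 0.639 / 1.47 × 100 = 43.5 %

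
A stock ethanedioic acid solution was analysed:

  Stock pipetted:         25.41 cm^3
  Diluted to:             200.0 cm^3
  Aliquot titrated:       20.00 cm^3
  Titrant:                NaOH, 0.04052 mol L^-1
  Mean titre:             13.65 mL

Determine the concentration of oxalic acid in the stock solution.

H2C2O4 + 2 NaOH → Na2C2O4 + 2 H2O
n(NaOH) = 0.01365 × 0.04052 = 5.531 × 10^-4 mol
From the 1:2 ratio, n(H2C2O4) in the aliquot = 1/2 × 5.531 × 10^-4 = 2.765 × 10^-4 mol
[H2C2O4]_dilute = 2.765 × 10^-4 / 0.02000 = 0.01383 mol/L
Dilution factor = 200.0 / 25.41 = 7.871
[H2C2O4]_stock = 0.01383 × 7.871 = 0.1088 mol/L

0.1088 mol/L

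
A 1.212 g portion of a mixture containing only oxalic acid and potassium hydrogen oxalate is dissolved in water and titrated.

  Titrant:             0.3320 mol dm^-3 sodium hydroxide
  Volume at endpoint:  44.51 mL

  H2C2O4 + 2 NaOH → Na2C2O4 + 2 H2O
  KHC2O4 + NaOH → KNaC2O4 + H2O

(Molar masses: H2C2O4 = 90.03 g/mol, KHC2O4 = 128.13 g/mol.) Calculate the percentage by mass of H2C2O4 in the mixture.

30.45 %

n(NaOH) = 0.04451 × 0.3320 = 0.01478 mol
Let x = n(H2C2O4), y = n(KHC2O4).
Titrant: 2x + 1y = 0.01478;  mass: 90.03x + 128.13y = 1.212
Solving, x = 4.099 × 10^-3 mol, y = 6.579 × 10^-3 mol
mass of H2C2O4 = 4.099 × 10^-3 × 90.03 = 0.3691 g
% H2C2O4 = 0.3691 / 1.212 × 100 = 30.45 %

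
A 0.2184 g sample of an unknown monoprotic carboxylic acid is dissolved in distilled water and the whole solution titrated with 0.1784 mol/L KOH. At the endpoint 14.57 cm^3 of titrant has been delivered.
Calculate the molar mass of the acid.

n(KOH) = 0.01457 L × 0.1784 mol/L = 2.599 × 10^-3 mol
n(HA) = 2.599 × 10^-3 mol (1:1 ratio)
M = m / n = 0.2184 g / 2.599 × 10^-3 mol = 84.02 g/mol

84.02 g/mol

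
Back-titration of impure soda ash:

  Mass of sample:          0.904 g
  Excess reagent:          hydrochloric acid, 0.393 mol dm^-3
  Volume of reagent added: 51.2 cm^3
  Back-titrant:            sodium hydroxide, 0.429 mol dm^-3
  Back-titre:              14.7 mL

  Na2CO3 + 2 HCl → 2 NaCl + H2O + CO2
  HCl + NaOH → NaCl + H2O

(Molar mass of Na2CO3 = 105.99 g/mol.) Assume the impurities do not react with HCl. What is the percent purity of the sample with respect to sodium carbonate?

n(HCl) added = 0.0512 × 0.393 = 0.0201 mol
n(NaOH) used in back-titration = 0.0147 × 0.429 = 6.31 × 10^-3 mol
n(HCl) left over = 6.31 × 10^-3 mol (1:1 ratio)
n(HCl) consumed by analyte = 0.0201 − 6.31 × 10^-3 = 0.0138 mol
From the 1:2 ratio, n(Na2CO3) = 1/2 × 0.0138 = 6.91 × 10^-3 mol
mass of Na2CO3 = 6.91 × 10^-3 × 105.99 = 0.732 g
% Na2CO3 = 0.732 / 0.904 × 100 = 81.0 %

81.0 %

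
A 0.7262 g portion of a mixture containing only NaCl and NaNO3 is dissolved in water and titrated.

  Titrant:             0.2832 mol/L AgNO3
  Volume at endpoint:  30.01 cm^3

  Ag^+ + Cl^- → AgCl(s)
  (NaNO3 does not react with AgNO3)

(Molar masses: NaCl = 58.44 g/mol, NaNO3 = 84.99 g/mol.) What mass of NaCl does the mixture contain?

n(AgNO3) = 0.03001 × 0.2832 = 8.499 × 10^-3 mol
Let x = n(NaCl), y = n(NaNO3).
Titrant: 1x = 8.499 × 10^-3;  mass: 58.44x + 84.99y = 0.7262
Solving, x = 8.499 × 10^-3 mol, y = 2.701 × 10^-3 mol
mass of NaCl = 8.499 × 10^-3 × 58.44 = 0.4967 g

0.4967 g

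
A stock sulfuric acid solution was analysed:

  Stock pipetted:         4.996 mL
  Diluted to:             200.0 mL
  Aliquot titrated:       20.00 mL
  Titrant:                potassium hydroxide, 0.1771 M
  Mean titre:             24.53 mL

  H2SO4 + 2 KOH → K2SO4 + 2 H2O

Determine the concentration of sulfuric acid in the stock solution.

n(KOH) = 0.02453 × 0.1771 = 4.344 × 10^-3 mol
From the 1:2 ratio, n(H2SO4) in the aliquot = 1/2 × 4.344 × 10^-3 = 2.172 × 10^-3 mol
[H2SO4]_dilute = 2.172 × 10^-3 / 0.02000 = 0.1086 mol/L
Dilution factor = 200.0 / 4.996 = 40.03
[H2SO4]_stock = 0.1086 × 40.03 = 4.348 mol/L

4.348 M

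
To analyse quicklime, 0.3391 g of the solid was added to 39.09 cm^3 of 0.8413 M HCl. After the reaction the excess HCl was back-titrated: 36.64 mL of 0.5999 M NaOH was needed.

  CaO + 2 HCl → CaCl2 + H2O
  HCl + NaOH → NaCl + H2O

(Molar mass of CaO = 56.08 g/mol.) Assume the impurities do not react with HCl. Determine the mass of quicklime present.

0.3058 g

n(HCl) added = 0.03909 × 0.8413 = 0.03289 mol
n(NaOH) used in back-titration = 0.03664 × 0.5999 = 0.02198 mol
n(HCl) left over = 0.02198 mol (1:1 ratio)
n(HCl) consumed by analyte = 0.03289 − 0.02198 = 0.01091 mol
From the 1:2 ratio, n(CaO) = 1/2 × 0.01091 = 5.453 × 10^-3 mol
mass of CaO = 5.453 × 10^-3 × 56.08 = 0.3058 g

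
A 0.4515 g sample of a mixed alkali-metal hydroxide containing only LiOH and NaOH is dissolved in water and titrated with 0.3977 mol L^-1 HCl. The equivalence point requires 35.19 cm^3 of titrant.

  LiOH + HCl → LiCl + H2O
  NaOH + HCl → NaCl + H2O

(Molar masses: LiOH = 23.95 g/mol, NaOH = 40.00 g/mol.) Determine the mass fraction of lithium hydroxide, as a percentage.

35.79 %

n(HCl) = 0.03519 × 0.3977 = 0.01400 mol
Let x = n(LiOH), y = n(NaOH).
Titrant: 1x + 1y = 0.01400;  mass: 23.95x + 40.00y = 0.4515
Solving, x = 6.748 × 10^-3 mol, y = 7.247 × 10^-3 mol
mass of LiOH = 6.748 × 10^-3 × 23.95 = 0.1616 g
% LiOH = 0.1616 / 0.4515 × 100 = 35.79 %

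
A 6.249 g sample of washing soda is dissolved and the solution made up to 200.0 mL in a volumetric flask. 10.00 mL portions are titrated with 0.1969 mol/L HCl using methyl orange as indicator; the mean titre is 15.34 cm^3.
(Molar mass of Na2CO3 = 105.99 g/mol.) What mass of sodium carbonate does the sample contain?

3.201 g

Na2CO3 + 2 HCl → 2 NaCl + H2O + CO2
n(HCl) per titration = 0.01534 × 0.1969 = 3.020 × 10^-3 mol
From the 1:2 ratio, n(Na2CO3) in each aliquot = 1/2 × 3.020 × 10^-3 = 1.510 × 10^-3 mol
n(Na2CO3) in the whole flask = 1.510 × 10^-3 × 200.0/10.00 = 0.03020 mol
mass of Na2CO3 = 0.03020 × 105.99 = 3.201 g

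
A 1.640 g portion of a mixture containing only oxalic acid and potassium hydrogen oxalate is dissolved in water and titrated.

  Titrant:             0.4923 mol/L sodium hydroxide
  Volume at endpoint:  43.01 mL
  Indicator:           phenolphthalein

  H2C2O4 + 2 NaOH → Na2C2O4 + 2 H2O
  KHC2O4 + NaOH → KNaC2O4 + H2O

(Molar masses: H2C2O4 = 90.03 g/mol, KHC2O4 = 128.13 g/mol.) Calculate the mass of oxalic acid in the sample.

0.5811 g

n(NaOH) = 0.04301 × 0.4923 = 0.02117 mol
Let x = n(H2C2O4), y = n(KHC2O4).
Titrant: 2x + 1y = 0.02117;  mass: 90.03x + 128.13y = 1.640
Solving, x = 6.455 × 10^-3 mol, y = 8.264 × 10^-3 mol
mass of H2C2O4 = 6.455 × 10^-3 × 90.03 = 0.5811 g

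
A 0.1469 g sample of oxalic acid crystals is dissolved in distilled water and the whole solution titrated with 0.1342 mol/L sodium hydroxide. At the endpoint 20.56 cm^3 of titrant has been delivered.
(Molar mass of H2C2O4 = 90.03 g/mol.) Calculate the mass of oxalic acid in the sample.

H2C2O4 + 2 NaOH → Na2C2O4 + 2 H2O
n(NaOH) = 0.02056 L × 0.1342 mol/L = 2.759 × 10^-3 mol
From the 1:2 ratio, n(H2C2O4) = 1/2 × 2.759 × 10^-3 = 1.380 × 10^-3 mol
mass of H2C2O4 = 1.380 × 10^-3 × 90.03 g/mol = 0.1242 g

0.1242 g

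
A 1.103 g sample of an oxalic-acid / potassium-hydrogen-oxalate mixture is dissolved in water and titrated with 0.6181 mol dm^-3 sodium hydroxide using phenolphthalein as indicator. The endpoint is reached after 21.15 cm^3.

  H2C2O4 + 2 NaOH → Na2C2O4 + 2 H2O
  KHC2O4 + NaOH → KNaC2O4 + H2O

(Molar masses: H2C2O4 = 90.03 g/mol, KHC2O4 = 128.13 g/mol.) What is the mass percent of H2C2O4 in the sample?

28.09 %

n(NaOH) = 0.02115 × 0.6181 = 0.01307 mol
Let x = n(H2C2O4), y = n(KHC2O4).
Titrant: 2x + 1y = 0.01307;  mass: 90.03x + 128.13y = 1.103
Solving, x = 3.441 × 10^-3 mol, y = 6.191 × 10^-3 mol
mass of H2C2O4 = 3.441 × 10^-3 × 90.03 = 0.3098 g
% H2C2O4 = 0.3098 / 1.103 × 100 = 28.09 %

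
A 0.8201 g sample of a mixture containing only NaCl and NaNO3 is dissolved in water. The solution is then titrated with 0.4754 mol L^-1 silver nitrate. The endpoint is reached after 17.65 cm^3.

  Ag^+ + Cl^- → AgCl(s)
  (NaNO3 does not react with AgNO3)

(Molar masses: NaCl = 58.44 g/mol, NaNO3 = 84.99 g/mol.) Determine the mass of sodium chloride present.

n(AgNO3) = 0.01765 × 0.4754 = 8.391 × 10^-3 mol
Let x = n(NaCl), y = n(NaNO3).
Titrant: 1x = 8.391 × 10^-3;  mass: 58.44x + 84.99y = 0.8201
Solving, x = 8.391 × 10^-3 mol, y = 3.880 × 10^-3 mol
mass of NaCl = 8.391 × 10^-3 × 58.44 = 0.4904 g

0.4904 g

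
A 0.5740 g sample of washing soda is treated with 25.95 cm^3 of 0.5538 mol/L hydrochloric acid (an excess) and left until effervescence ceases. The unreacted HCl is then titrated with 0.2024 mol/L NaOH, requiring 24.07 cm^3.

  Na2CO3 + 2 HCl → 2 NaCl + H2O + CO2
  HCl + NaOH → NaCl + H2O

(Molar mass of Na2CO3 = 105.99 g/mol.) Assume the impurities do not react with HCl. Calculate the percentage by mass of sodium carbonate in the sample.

87.70 %

n(HCl) added = 0.02595 × 0.5538 = 0.01437 mol
n(NaOH) used in back-titration = 0.02407 × 0.2024 = 4.872 × 10^-3 mol
n(HCl) left over = 4.872 × 10^-3 mol (1:1 ratio)
n(HCl) consumed by analyte = 0.01437 − 4.872 × 10^-3 = 9.499 × 10^-3 mol
From the 1:2 ratio, n(Na2CO3) = 1/2 × 9.499 × 10^-3 = 4.750 × 10^-3 mol
mass of Na2CO3 = 4.750 × 10^-3 × 105.99 = 0.5034 g
% Na2CO3 = 0.5034 / 0.5740 × 100 = 87.70 %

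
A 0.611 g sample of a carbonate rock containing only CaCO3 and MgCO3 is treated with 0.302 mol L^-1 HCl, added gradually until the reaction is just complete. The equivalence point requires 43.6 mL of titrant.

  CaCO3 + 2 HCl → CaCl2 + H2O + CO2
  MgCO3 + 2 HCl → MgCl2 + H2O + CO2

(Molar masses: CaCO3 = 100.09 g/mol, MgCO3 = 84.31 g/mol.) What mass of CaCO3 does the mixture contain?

0.355 g

n(HCl) = 0.0436 × 0.302 = 0.0132 mol
Let x = n(CaCO3), y = n(MgCO3).
Titrant: 2x + 2y = 0.0132;  mass: 100.09x + 84.31y = 0.611
Solving, x = 3.54 × 10^-3 mol, y = 3.04 × 10^-3 mol
mass of CaCO3 = 3.54 × 10^-3 × 100.09 = 0.355 g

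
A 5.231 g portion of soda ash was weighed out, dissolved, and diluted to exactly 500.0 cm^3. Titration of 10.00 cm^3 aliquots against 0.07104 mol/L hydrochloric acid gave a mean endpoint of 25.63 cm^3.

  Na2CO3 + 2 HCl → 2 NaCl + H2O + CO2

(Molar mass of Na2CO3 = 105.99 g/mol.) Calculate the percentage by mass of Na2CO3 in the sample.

n(HCl) per titration = 0.02563 × 0.07104 = 1.821 × 10^-3 mol
From the 1:2 ratio, n(Na2CO3) in each aliquot = 1/2 × 1.821 × 10^-3 = 9.104 × 10^-4 mol
n(Na2CO3) in the whole flask = 9.104 × 10^-4 × 500.0/10.00 = 0.04552 mol
mass of Na2CO3 = 0.04552 × 105.99 = 4.825 g
% Na2CO3 = 4.825 / 5.231 × 100 = 92.23 %

92.23 %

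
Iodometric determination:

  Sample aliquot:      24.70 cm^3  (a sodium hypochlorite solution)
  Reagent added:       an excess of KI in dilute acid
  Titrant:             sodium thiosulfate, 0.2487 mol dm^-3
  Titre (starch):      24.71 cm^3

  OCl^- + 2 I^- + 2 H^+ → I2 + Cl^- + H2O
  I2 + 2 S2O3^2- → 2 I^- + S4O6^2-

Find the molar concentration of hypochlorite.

n(S2O3^2-) = 0.02471 × 0.2487 = 6.145 × 10^-3 mol
n(I2) = n(S2O3^2-)/2 = 3.073 × 10^-3 mol
n(OCl^-) in the aliquot = 3.073 × 10^-3 mol (1:1 ratio)
[OCl^-] = 3.073 × 10^-3 / 0.02470 = 0.1244 mol/L

0.1244 mol/L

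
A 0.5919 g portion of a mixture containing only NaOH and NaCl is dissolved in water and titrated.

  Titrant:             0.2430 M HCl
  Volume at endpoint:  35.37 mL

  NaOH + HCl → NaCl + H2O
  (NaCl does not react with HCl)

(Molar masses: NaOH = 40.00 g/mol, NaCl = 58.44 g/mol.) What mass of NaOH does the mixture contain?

n(HCl) = 0.03537 × 0.2430 = 8.595 × 10^-3 mol
Let x = n(NaOH), y = n(NaCl).
Titrant: 1x = 8.595 × 10^-3;  mass: 40.00x + 58.44y = 0.5919
Solving, x = 8.595 × 10^-3 mol, y = 4.245 × 10^-3 mol
mass of NaOH = 8.595 × 10^-3 × 40.00 = 0.3438 g

0.3438 g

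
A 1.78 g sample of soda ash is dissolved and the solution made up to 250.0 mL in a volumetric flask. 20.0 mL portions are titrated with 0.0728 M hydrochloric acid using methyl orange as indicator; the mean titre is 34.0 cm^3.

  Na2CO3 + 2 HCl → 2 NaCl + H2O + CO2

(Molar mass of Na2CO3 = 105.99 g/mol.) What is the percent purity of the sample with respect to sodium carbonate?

92.1 %

n(HCl) per titration = 0.0340 × 0.0728 = 2.48 × 10^-3 mol
From the 1:2 ratio, n(Na2CO3) in each aliquot = 1/2 × 2.48 × 10^-3 = 1.24 × 10^-3 mol
n(Na2CO3) in the whole flask = 1.24 × 10^-3 × 250.0/20.0 = 0.0155 mol
mass of Na2CO3 = 0.0155 × 105.99 = 1.64 g
% Na2CO3 = 1.64 / 1.78 × 100 = 92.1 %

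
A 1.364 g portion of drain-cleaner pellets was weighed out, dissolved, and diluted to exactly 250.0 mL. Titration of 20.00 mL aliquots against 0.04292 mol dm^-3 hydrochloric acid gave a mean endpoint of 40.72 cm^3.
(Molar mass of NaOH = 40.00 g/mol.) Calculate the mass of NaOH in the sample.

0.8739 g

NaOH + HCl → NaCl + H2O
n(HCl) per titration = 0.04072 × 0.04292 = 1.748 × 10^-3 mol
n(NaOH) in each aliquot = 1.748 × 10^-3 mol (1:1 ratio)
n(NaOH) in the whole flask = 1.748 × 10^-3 × 250.0/20.00 = 0.02185 mol
mass of NaOH = 0.02185 × 40.00 = 0.8739 g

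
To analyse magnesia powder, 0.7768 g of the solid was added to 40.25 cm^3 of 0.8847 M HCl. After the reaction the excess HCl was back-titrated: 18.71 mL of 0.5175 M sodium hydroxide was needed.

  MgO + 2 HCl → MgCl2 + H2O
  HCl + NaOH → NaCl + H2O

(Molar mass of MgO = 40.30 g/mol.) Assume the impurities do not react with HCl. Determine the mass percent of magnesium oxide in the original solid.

67.25 %

n(HCl) added = 0.04025 × 0.8847 = 0.03561 mol
n(NaOH) used in back-titration = 0.01871 × 0.5175 = 9.682 × 10^-3 mol
n(HCl) left over = 9.682 × 10^-3 mol (1:1 ratio)
n(HCl) consumed by analyte = 0.03561 − 9.682 × 10^-3 = 0.02593 mol
From the 1:2 ratio, n(MgO) = 1/2 × 0.02593 = 0.01296 mol
mass of MgO = 0.01296 × 40.30 = 0.5224 g
% MgO = 0.5224 / 0.7768 × 100 = 67.25 %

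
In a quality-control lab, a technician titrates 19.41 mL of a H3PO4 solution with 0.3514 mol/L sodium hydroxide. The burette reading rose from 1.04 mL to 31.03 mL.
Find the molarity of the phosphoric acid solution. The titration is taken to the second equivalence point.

H3PO4 + 2 NaOH → Na2HPO4 + 2 H2O
n(NaOH) = 0.02999 L × 0.3514 mol/L = 0.01054 mol
From the 1:2 mole ratio, n(H3PO4) = 1/2 × 0.01054 = 5.269 × 10^-3 mol
[H3PO4] = 5.269 × 10^-3 mol / 0.01941 L = 0.2715 mol/L

0.2715 mol/L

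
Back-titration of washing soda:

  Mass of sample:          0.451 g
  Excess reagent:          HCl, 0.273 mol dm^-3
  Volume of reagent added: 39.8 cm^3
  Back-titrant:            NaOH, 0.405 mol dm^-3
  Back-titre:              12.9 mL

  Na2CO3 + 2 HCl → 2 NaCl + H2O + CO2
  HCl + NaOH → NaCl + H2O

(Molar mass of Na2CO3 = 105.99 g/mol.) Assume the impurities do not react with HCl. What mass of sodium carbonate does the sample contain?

0.299 g

n(HCl) added = 0.0398 × 0.273 = 0.0109 mol
n(NaOH) used in back-titration = 0.0129 × 0.405 = 5.22 × 10^-3 mol
n(HCl) left over = 5.22 × 10^-3 mol (1:1 ratio)
n(HCl) consumed by analyte = 0.0109 − 5.22 × 10^-3 = 5.64 × 10^-3 mol
From the 1:2 ratio, n(Na2CO3) = 1/2 × 5.64 × 10^-3 = 2.82 × 10^-3 mol
mass of Na2CO3 = 2.82 × 10^-3 × 105.99 = 0.299 g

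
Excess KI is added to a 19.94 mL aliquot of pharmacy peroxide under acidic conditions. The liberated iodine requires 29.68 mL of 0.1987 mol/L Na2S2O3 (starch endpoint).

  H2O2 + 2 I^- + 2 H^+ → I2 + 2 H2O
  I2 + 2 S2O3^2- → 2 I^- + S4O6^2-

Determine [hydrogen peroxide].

n(S2O3^2-) = 0.02968 × 0.1987 = 5.897 × 10^-3 mol
n(I2) = n(S2O3^2-)/2 = 2.949 × 10^-3 mol
n(H2O2) in the aliquot = 2.949 × 10^-3 mol (1:1 ratio)
[H2O2] = 2.949 × 10^-3 / 0.01994 = 0.1479 mol/L

0.1479 mol/L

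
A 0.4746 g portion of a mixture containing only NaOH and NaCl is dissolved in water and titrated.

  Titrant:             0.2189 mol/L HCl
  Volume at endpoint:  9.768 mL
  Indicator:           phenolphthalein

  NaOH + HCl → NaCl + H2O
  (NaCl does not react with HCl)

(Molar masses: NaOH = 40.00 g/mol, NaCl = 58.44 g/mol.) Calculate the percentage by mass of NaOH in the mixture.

n(HCl) = 0.009768 × 0.2189 = 2.138 × 10^-3 mol
Let x = n(NaOH), y = n(NaCl).
Titrant: 1x = 2.138 × 10^-3;  mass: 40.00x + 58.44y = 0.4746
Solving, x = 2.138 × 10^-3 mol, y = 6.658 × 10^-3 mol
mass of NaOH = 2.138 × 10^-3 × 40.00 = 0.08553 g
% NaOH = 0.08553 / 0.4746 × 100 = 18.02 %

18.02 %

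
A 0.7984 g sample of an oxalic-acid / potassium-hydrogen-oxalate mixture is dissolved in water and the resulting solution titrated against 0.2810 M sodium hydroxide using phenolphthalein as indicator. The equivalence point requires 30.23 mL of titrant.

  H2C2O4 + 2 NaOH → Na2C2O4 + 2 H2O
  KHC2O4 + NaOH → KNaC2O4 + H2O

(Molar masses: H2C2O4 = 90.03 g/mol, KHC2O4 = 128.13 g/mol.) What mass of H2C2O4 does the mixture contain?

0.1571 g

n(NaOH) = 0.03023 × 0.2810 = 8.495 × 10^-3 mol
Let x = n(H2C2O4), y = n(KHC2O4).
Titrant: 2x + 1y = 8.495 × 10^-3;  mass: 90.03x + 128.13y = 0.7984
Solving, x = 1.745 × 10^-3 mol, y = 5.005 × 10^-3 mol
mass of H2C2O4 = 1.745 × 10^-3 × 90.03 = 0.1571 g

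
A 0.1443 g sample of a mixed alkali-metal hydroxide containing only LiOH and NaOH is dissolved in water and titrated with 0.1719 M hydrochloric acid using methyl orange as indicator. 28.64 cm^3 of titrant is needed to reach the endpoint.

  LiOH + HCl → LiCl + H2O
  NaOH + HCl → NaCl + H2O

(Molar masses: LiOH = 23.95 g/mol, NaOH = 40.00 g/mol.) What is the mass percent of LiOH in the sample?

n(HCl) = 0.02864 × 0.1719 = 4.923 × 10^-3 mol
Let x = n(LiOH), y = n(NaOH).
Titrant: 1x + 1y = 4.923 × 10^-3;  mass: 23.95x + 40.00y = 0.1443
Solving, x = 3.279 × 10^-3 mol, y = 1.644 × 10^-3 mol
mass of LiOH = 3.279 × 10^-3 × 23.95 = 0.07853 g
% LiOH = 0.07853 / 0.1443 × 100 = 54.42 %

54.42 %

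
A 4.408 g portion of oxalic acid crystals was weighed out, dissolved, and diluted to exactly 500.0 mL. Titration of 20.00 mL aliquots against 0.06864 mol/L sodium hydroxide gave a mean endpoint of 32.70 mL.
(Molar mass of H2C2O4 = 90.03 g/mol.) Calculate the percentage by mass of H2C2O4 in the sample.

57.30 %

H2C2O4 + 2 NaOH → Na2C2O4 + 2 H2O
n(NaOH) per titration = 0.03270 × 0.06864 = 2.245 × 10^-3 mol
From the 1:2 ratio, n(H2C2O4) in each aliquot = 1/2 × 2.245 × 10^-3 = 1.122 × 10^-3 mol
n(H2C2O4) in the whole flask = 1.122 × 10^-3 × 500.0/20.00 = 0.02806 mol
mass of H2C2O4 = 0.02806 × 90.03 = 2.526 g
% H2C2O4 = 2.526 / 4.408 × 100 = 57.30 %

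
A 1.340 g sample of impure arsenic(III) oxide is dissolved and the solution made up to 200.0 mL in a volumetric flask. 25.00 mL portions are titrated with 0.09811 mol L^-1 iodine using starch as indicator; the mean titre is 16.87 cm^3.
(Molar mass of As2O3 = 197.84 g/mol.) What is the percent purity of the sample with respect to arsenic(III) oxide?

97.75 %

As2O3 + 2 I2 + 2 H2O → As2O5 + 4 HI
n(I2) per titration = 0.01687 × 0.09811 = 1.655 × 10^-3 mol
From the 1:2 ratio, n(As2O3) in each aliquot = 1/2 × 1.655 × 10^-3 = 8.276 × 10^-4 mol
n(As2O3) in the whole flask = 8.276 × 10^-4 × 200.0/25.00 = 6.620 × 10^-3 mol
mass of As2O3 = 6.620 × 10^-3 × 197.84 = 1.310 g
% As2O3 = 1.310 / 1.340 × 100 = 97.75 %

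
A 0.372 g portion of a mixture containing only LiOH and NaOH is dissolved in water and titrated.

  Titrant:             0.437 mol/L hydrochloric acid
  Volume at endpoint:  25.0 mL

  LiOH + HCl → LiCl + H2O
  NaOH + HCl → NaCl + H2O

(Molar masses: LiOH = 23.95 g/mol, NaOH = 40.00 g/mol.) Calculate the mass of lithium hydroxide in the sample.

0.0970 g

n(HCl) = 0.0250 × 0.437 = 0.0109 mol
Let x = n(LiOH), y = n(NaOH).
Titrant: 1x + 1y = 0.0109;  mass: 23.95x + 40.00y = 0.372
Solving, x = 4.05 × 10^-3 mol, y = 6.88 × 10^-3 mol
mass of LiOH = 4.05 × 10^-3 × 23.95 = 0.0970 g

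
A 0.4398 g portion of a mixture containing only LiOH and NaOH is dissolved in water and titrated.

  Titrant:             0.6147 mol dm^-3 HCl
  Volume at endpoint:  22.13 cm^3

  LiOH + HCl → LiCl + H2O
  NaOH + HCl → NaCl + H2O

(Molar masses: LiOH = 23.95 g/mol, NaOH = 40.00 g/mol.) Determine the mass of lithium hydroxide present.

n(HCl) = 0.02213 × 0.6147 = 0.01360 mol
Let x = n(LiOH), y = n(NaOH).
Titrant: 1x + 1y = 0.01360;  mass: 23.95x + 40.00y = 0.4398
Solving, x = 6.500 × 10^-3 mol, y = 7.103 × 10^-3 mol
mass of LiOH = 6.500 × 10^-3 × 23.95 = 0.1557 g

0.1557 g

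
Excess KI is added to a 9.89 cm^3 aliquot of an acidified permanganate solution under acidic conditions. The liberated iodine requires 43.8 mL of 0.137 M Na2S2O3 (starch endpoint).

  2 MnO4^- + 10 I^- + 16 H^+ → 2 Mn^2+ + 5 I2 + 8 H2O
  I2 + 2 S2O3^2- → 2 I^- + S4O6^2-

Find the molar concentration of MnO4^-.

n(S2O3^2-) = 0.0438 × 0.137 = 6.00 × 10^-3 mol
n(I2) = n(S2O3^2-)/2 = 3.00 × 10^-3 mol
From the 2:5 ratio, n(MnO4^-) in the aliquot = 2/5 × 3.00 × 10^-3 = 1.20 × 10^-3 mol
[MnO4^-] = 1.20 × 10^-3 / 0.00989 = 0.121 mol/L

0.121 M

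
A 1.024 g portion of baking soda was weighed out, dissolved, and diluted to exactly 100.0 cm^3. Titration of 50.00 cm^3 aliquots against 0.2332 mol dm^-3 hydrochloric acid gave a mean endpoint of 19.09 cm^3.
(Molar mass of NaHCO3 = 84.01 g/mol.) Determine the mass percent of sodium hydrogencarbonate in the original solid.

73.05 %

NaHCO3 + HCl → NaCl + H2O + CO2
n(HCl) per titration = 0.01909 × 0.2332 = 4.452 × 10^-3 mol
n(NaHCO3) in each aliquot = 4.452 × 10^-3 mol (1:1 ratio)
n(NaHCO3) in the whole flask = 4.452 × 10^-3 × 100.0/50.00 = 8.904 × 10^-3 mol
mass of NaHCO3 = 8.904 × 10^-3 × 84.01 = 0.7480 g
% NaHCO3 = 0.7480 / 1.024 × 100 = 73.05 %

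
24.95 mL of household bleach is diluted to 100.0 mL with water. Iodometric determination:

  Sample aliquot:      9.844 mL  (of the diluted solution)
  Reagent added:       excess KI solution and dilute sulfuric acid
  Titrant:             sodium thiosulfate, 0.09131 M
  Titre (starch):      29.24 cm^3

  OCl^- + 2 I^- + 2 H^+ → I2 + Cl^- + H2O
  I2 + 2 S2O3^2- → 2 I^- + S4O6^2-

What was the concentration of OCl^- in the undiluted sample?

0.5435 M

n(S2O3^2-) = 0.02924 × 0.09131 = 2.670 × 10^-3 mol
n(I2) = n(S2O3^2-)/2 = 1.335 × 10^-3 mol
n(OCl^-) in the aliquot = 1.335 × 10^-3 mol (1:1 ratio)
[OCl^-]_dilute = 1.335 × 10^-3 / 0.009844 = 0.1356 mol/L
[OCl^-]_original = 0.1356 × 100.0/24.95 = 0.5435 mol/L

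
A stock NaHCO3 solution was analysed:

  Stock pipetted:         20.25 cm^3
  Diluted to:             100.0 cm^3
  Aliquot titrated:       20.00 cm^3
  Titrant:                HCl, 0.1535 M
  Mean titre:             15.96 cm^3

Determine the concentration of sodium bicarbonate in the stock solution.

0.6049 M

NaHCO3 + HCl → NaCl + H2O + CO2
n(HCl) = 0.01596 × 0.1535 = 2.450 × 10^-3 mol
n(NaHCO3) in the aliquot = 2.450 × 10^-3 mol (1:1 ratio)
[NaHCO3]_dilute = 2.450 × 10^-3 / 0.02000 = 0.1225 mol/L
Dilution factor = 100.0 / 20.25 = 4.938
[NaHCO3]_stock = 0.1225 × 4.938 = 0.6049 mol/L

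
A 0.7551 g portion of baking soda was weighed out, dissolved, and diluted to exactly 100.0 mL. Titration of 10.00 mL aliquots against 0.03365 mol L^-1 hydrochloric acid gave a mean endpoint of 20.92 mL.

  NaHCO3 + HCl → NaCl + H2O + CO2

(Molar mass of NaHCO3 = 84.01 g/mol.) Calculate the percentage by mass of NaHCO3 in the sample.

78.32 %

n(HCl) per titration = 0.02092 × 0.03365 = 7.040 × 10^-4 mol
n(NaHCO3) in each aliquot = 7.040 × 10^-4 mol (1:1 ratio)
n(NaHCO3) in the whole flask = 7.040 × 10^-4 × 100.0/10.00 = 7.040 × 10^-3 mol
mass of NaHCO3 = 7.040 × 10^-3 × 84.01 = 0.5914 g
% NaHCO3 = 0.5914 / 0.7551 × 100 = 78.32 %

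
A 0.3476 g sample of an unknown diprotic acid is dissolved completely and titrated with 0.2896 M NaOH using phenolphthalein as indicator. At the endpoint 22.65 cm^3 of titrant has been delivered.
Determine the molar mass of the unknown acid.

106.0 g/mol

n(NaOH) = 0.02265 L × 0.2896 mol/L = 6.559 × 10^-3 mol
From the 1:2 ratio, n(H2A) = 1/2 × 6.559 × 10^-3 = 3.280 × 10^-3 mol
M = m / n = 0.3476 g / 3.280 × 10^-3 mol = 106.0 g/mol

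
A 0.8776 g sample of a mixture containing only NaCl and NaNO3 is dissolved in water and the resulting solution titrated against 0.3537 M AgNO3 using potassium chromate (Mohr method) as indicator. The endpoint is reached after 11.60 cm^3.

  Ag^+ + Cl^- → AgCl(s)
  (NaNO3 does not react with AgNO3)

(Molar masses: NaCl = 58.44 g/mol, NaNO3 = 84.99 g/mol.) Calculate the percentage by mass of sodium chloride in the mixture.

n(AgNO3) = 0.01160 × 0.3537 = 4.103 × 10^-3 mol
Let x = n(NaCl), y = n(NaNO3).
Titrant: 1x = 4.103 × 10^-3;  mass: 58.44x + 84.99y = 0.8776
Solving, x = 4.103 × 10^-3 mol, y = 7.505 × 10^-3 mol
mass of NaCl = 4.103 × 10^-3 × 58.44 = 0.2398 g
% NaCl = 0.2398 / 0.8776 × 100 = 27.32 %

27.32 %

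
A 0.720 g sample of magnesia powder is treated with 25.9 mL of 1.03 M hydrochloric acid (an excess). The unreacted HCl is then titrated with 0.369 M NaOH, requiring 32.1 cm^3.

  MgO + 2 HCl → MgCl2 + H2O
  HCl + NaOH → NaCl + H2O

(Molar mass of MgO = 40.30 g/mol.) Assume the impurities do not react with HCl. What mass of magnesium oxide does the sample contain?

0.299 g

n(HCl) added = 0.0259 × 1.03 = 0.0267 mol
n(NaOH) used in back-titration = 0.0321 × 0.369 = 0.0118 mol
n(HCl) left over = 0.0118 mol (1:1 ratio)
n(HCl) consumed by analyte = 0.0267 − 0.0118 = 0.0148 mol
From the 1:2 ratio, n(MgO) = 1/2 × 0.0148 = 7.42 × 10^-3 mol
mass of MgO = 7.42 × 10^-3 × 40.30 = 0.299 g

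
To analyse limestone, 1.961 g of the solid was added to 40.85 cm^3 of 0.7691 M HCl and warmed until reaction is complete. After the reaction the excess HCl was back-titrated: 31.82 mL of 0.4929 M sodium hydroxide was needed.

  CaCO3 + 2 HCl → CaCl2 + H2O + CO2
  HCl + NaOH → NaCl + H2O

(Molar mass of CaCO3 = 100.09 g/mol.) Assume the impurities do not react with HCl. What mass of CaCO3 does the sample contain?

0.7874 g

n(HCl) added = 0.04085 × 0.7691 = 0.03142 mol
n(NaOH) used in back-titration = 0.03182 × 0.4929 = 0.01568 mol
n(HCl) left over = 0.01568 mol (1:1 ratio)
n(HCl) consumed by analyte = 0.03142 − 0.01568 = 0.01573 mol
From the 1:2 ratio, n(CaCO3) = 1/2 × 0.01573 = 7.867 × 10^-3 mol
mass of CaCO3 = 7.867 × 10^-3 × 100.09 = 0.7874 g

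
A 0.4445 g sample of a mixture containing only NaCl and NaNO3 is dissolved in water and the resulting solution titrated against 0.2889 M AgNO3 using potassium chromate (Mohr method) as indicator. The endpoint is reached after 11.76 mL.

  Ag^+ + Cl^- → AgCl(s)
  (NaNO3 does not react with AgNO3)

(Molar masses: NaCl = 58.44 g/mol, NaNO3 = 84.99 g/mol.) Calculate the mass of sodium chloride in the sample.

n(AgNO3) = 0.01176 × 0.2889 = 3.397 × 10^-3 mol
Let x = n(NaCl), y = n(NaNO3).
Titrant: 1x = 3.397 × 10^-3;  mass: 58.44x + 84.99y = 0.4445
Solving, x = 3.397 × 10^-3 mol, y = 2.894 × 10^-3 mol
mass of NaCl = 3.397 × 10^-3 × 58.44 = 0.1985 g

0.1985 g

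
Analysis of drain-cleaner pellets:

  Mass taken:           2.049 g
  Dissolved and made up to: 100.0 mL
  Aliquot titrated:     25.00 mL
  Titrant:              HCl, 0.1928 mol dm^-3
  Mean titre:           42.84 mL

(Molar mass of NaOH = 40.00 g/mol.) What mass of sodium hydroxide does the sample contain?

NaOH + HCl → NaCl + H2O
n(HCl) per titration = 0.04284 × 0.1928 = 8.260 × 10^-3 mol
n(NaOH) in each aliquot = 8.260 × 10^-3 mol (1:1 ratio)
n(NaOH) in the whole flask = 8.260 × 10^-3 × 100.0/25.00 = 0.03304 mol
mass of NaOH = 0.03304 × 40.00 = 1.322 g

1.322 g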